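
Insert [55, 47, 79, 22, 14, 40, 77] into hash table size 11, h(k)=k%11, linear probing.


Insert 55: h=0 -> slot 0
Insert 47: h=3 -> slot 3
Insert 79: h=2 -> slot 2
Insert 22: h=0, 1 probes -> slot 1
Insert 14: h=3, 1 probes -> slot 4
Insert 40: h=7 -> slot 7
Insert 77: h=0, 5 probes -> slot 5

Table: [55, 22, 79, 47, 14, 77, None, 40, None, None, None]


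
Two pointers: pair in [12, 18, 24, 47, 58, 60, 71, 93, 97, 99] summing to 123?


lo=0(12)+hi=9(99)=111
lo=1(18)+hi=9(99)=117
lo=2(24)+hi=9(99)=123

Yes: 24+99=123


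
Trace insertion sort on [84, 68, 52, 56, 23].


Initial: [84, 68, 52, 56, 23]
Insert 68: [68, 84, 52, 56, 23]
Insert 52: [52, 68, 84, 56, 23]
Insert 56: [52, 56, 68, 84, 23]
Insert 23: [23, 52, 56, 68, 84]

Sorted: [23, 52, 56, 68, 84]


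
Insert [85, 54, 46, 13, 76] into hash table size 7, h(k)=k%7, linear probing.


Insert 85: h=1 -> slot 1
Insert 54: h=5 -> slot 5
Insert 46: h=4 -> slot 4
Insert 13: h=6 -> slot 6
Insert 76: h=6, 1 probes -> slot 0

Table: [76, 85, None, None, 46, 54, 13]


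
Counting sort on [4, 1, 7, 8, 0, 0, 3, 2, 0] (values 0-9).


Input: [4, 1, 7, 8, 0, 0, 3, 2, 0]
Counts: [3, 1, 1, 1, 1, 0, 0, 1, 1, 0]

Sorted: [0, 0, 0, 1, 2, 3, 4, 7, 8]


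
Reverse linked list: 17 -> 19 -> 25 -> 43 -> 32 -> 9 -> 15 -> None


Step 1: curr=17, set curr.next=prev(None) | reversed so far: 17
Step 2: curr=19, set curr.next=prev(17) | reversed so far: 19 -> 17
Step 3: curr=25, set curr.next=prev(19) | reversed so far: 25 -> 19 -> 17
Step 4: curr=43, set curr.next=prev(25) | reversed so far: 43 -> 25 -> 19 -> 17
Step 5: curr=32, set curr.next=prev(43) | reversed so far: 32 -> 43 -> 25 -> 19 -> 17
Step 6: curr=9, set curr.next=prev(32) | reversed so far: 9 -> 32 -> 43 -> 25 -> 19 -> 17
Step 7: curr=15, set curr.next=prev(9) | reversed so far: 15 -> 9 -> 32 -> 43 -> 25 -> 19 -> 17

15 -> 9 -> 32 -> 43 -> 25 -> 19 -> 17 -> None


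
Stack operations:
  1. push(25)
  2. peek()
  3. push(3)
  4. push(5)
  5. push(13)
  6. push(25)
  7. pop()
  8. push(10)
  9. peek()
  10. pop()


push(25) -> [25]
peek()->25
push(3) -> [25, 3]
push(5) -> [25, 3, 5]
push(13) -> [25, 3, 5, 13]
push(25) -> [25, 3, 5, 13, 25]
pop()->25, [25, 3, 5, 13]
push(10) -> [25, 3, 5, 13, 10]
peek()->10
pop()->10, [25, 3, 5, 13]

Final stack: [25, 3, 5, 13]


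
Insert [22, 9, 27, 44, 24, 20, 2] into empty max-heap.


Insert 22: [22]
Insert 9: [22, 9]
Insert 27: [27, 9, 22]
Insert 44: [44, 27, 22, 9]
Insert 24: [44, 27, 22, 9, 24]
Insert 20: [44, 27, 22, 9, 24, 20]
Insert 2: [44, 27, 22, 9, 24, 20, 2]

Final heap: [44, 27, 22, 9, 24, 20, 2]


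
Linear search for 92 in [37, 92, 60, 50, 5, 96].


i=0: 37!=92
i=1: 92==92 found!

Found at 1, 2 comps


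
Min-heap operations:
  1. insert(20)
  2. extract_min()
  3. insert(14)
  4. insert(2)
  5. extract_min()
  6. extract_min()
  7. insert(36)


insert(20) -> [20]
extract_min()->20, []
insert(14) -> [14]
insert(2) -> [2, 14]
extract_min()->2, [14]
extract_min()->14, []
insert(36) -> [36]

Final heap: [36]


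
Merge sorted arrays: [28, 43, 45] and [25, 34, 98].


Take 25 from B
Take 28 from A
Take 34 from B
Take 43 from A
Take 45 from A

Merged: [25, 28, 34, 43, 45, 98]


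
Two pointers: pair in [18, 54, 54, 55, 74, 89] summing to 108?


lo=0(18)+hi=5(89)=107
lo=1(54)+hi=5(89)=143
lo=1(54)+hi=4(74)=128
lo=1(54)+hi=3(55)=109
lo=1(54)+hi=2(54)=108

Yes: 54+54=108


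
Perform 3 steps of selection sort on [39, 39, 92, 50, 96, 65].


Initial: [39, 39, 92, 50, 96, 65]
Step 1: min=39 at 0
  Swap: [39, 39, 92, 50, 96, 65]
Step 2: min=39 at 1
  Swap: [39, 39, 92, 50, 96, 65]
Step 3: min=50 at 3
  Swap: [39, 39, 50, 92, 96, 65]

After 3 steps: [39, 39, 50, 92, 96, 65]


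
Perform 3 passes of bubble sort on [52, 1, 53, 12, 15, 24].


Initial: [52, 1, 53, 12, 15, 24]
Pass 1: [1, 52, 12, 15, 24, 53] (4 swaps)
Pass 2: [1, 12, 15, 24, 52, 53] (3 swaps)
Pass 3: [1, 12, 15, 24, 52, 53] (0 swaps)

After 3 passes: [1, 12, 15, 24, 52, 53]


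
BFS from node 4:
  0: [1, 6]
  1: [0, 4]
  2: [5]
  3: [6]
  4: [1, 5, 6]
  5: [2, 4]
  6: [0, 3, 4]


Visit 4, enqueue [1, 5, 6]
Visit 1, enqueue [0]
Visit 5, enqueue [2]
Visit 6, enqueue [3]
Visit 0, enqueue []
Visit 2, enqueue []
Visit 3, enqueue []

BFS order: [4, 1, 5, 6, 0, 2, 3]


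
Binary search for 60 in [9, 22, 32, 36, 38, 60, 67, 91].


Step 1: lo=0, hi=7, mid=3, val=36
Step 2: lo=4, hi=7, mid=5, val=60

Found at index 5


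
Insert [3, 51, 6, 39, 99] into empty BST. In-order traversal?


Insert 3: root
Insert 51: R from 3
Insert 6: R from 3 -> L from 51
Insert 39: R from 3 -> L from 51 -> R from 6
Insert 99: R from 3 -> R from 51

In-order: [3, 6, 39, 51, 99]


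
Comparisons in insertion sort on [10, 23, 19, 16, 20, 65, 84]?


Algorithm: insertion sort
Input: [10, 23, 19, 16, 20, 65, 84]
Sorted: [10, 16, 19, 20, 23, 65, 84]

10


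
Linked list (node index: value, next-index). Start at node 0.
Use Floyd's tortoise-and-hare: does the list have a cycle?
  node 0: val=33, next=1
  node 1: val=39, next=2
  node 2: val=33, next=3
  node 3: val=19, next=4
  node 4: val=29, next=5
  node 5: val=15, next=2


Floyd's tortoise (slow, +1) and hare (fast, +2):
  init: slow=0, fast=0
  step 1: slow=1, fast=2
  step 2: slow=2, fast=4
  step 3: slow=3, fast=2
  step 4: slow=4, fast=4
  slow == fast at node 4: cycle detected

Cycle: yes


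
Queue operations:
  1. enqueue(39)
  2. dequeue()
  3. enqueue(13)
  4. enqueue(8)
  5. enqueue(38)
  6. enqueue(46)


enqueue(39) -> [39]
dequeue()->39, []
enqueue(13) -> [13]
enqueue(8) -> [13, 8]
enqueue(38) -> [13, 8, 38]
enqueue(46) -> [13, 8, 38, 46]

Final queue: [13, 8, 38, 46]


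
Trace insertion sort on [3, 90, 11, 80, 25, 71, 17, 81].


Initial: [3, 90, 11, 80, 25, 71, 17, 81]
Insert 90: [3, 90, 11, 80, 25, 71, 17, 81]
Insert 11: [3, 11, 90, 80, 25, 71, 17, 81]
Insert 80: [3, 11, 80, 90, 25, 71, 17, 81]
Insert 25: [3, 11, 25, 80, 90, 71, 17, 81]
Insert 71: [3, 11, 25, 71, 80, 90, 17, 81]
Insert 17: [3, 11, 17, 25, 71, 80, 90, 81]
Insert 81: [3, 11, 17, 25, 71, 80, 81, 90]

Sorted: [3, 11, 17, 25, 71, 80, 81, 90]


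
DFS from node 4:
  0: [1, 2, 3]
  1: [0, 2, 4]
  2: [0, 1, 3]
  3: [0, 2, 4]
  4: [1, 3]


Visit 4, push [3, 1]
Visit 1, push [2, 0]
Visit 0, push [3, 2]
Visit 2, push [3]
Visit 3, push []

DFS order: [4, 1, 0, 2, 3]


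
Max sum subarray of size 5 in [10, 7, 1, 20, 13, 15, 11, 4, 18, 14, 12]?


[0:5]: 51
[1:6]: 56
[2:7]: 60
[3:8]: 63
[4:9]: 61
[5:10]: 62
[6:11]: 59

Max: 63 at [3:8]


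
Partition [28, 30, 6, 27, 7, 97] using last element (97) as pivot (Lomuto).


Pivot: 97
  28 <= 97: advance i (no swap)
  30 <= 97: advance i (no swap)
  6 <= 97: advance i (no swap)
  27 <= 97: advance i (no swap)
  7 <= 97: advance i (no swap)
Place pivot at 5: [28, 30, 6, 27, 7, 97]

Partitioned: [28, 30, 6, 27, 7, 97]


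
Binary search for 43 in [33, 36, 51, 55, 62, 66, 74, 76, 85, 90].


Step 1: lo=0, hi=9, mid=4, val=62
Step 2: lo=0, hi=3, mid=1, val=36
Step 3: lo=2, hi=3, mid=2, val=51

Not found


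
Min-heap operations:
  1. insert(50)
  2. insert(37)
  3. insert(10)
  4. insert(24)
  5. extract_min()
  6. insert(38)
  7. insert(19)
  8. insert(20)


insert(50) -> [50]
insert(37) -> [37, 50]
insert(10) -> [10, 50, 37]
insert(24) -> [10, 24, 37, 50]
extract_min()->10, [24, 50, 37]
insert(38) -> [24, 38, 37, 50]
insert(19) -> [19, 24, 37, 50, 38]
insert(20) -> [19, 24, 20, 50, 38, 37]

Final heap: [19, 24, 20, 50, 38, 37]


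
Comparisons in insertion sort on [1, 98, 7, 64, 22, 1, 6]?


Algorithm: insertion sort
Input: [1, 98, 7, 64, 22, 1, 6]
Sorted: [1, 1, 6, 7, 22, 64, 98]

18


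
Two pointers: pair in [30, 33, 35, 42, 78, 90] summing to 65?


lo=0(30)+hi=5(90)=120
lo=0(30)+hi=4(78)=108
lo=0(30)+hi=3(42)=72
lo=0(30)+hi=2(35)=65

Yes: 30+35=65


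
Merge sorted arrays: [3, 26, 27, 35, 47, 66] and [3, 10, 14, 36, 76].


Take 3 from A
Take 3 from B
Take 10 from B
Take 14 from B
Take 26 from A
Take 27 from A
Take 35 from A
Take 36 from B
Take 47 from A
Take 66 from A

Merged: [3, 3, 10, 14, 26, 27, 35, 36, 47, 66, 76]


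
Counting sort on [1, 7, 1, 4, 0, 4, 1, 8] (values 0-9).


Input: [1, 7, 1, 4, 0, 4, 1, 8]
Counts: [1, 3, 0, 0, 2, 0, 0, 1, 1, 0]

Sorted: [0, 1, 1, 1, 4, 4, 7, 8]


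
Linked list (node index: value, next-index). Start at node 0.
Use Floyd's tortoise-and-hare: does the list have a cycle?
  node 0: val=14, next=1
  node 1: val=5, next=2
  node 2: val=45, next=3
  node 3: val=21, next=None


Floyd's tortoise (slow, +1) and hare (fast, +2):
  init: slow=0, fast=0
  step 1: slow=1, fast=2
  step 2: fast 2->3->None, no cycle

Cycle: no


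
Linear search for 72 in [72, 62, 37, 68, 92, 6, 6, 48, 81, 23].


i=0: 72==72 found!

Found at 0, 1 comps


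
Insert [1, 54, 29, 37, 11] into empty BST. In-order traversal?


Insert 1: root
Insert 54: R from 1
Insert 29: R from 1 -> L from 54
Insert 37: R from 1 -> L from 54 -> R from 29
Insert 11: R from 1 -> L from 54 -> L from 29

In-order: [1, 11, 29, 37, 54]


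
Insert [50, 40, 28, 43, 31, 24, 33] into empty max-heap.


Insert 50: [50]
Insert 40: [50, 40]
Insert 28: [50, 40, 28]
Insert 43: [50, 43, 28, 40]
Insert 31: [50, 43, 28, 40, 31]
Insert 24: [50, 43, 28, 40, 31, 24]
Insert 33: [50, 43, 33, 40, 31, 24, 28]

Final heap: [50, 43, 33, 40, 31, 24, 28]


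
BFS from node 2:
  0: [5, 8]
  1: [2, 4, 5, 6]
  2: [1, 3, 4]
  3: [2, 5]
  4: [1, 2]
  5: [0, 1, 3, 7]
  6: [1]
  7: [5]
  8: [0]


Visit 2, enqueue [1, 3, 4]
Visit 1, enqueue [5, 6]
Visit 3, enqueue []
Visit 4, enqueue []
Visit 5, enqueue [0, 7]
Visit 6, enqueue []
Visit 0, enqueue [8]
Visit 7, enqueue []
Visit 8, enqueue []

BFS order: [2, 1, 3, 4, 5, 6, 0, 7, 8]


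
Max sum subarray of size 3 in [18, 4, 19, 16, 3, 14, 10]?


[0:3]: 41
[1:4]: 39
[2:5]: 38
[3:6]: 33
[4:7]: 27

Max: 41 at [0:3]


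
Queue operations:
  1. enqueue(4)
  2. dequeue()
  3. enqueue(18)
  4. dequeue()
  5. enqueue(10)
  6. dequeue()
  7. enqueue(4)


enqueue(4) -> [4]
dequeue()->4, []
enqueue(18) -> [18]
dequeue()->18, []
enqueue(10) -> [10]
dequeue()->10, []
enqueue(4) -> [4]

Final queue: [4]


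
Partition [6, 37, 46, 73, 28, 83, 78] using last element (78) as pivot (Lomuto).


Pivot: 78
  6 <= 78: advance i (no swap)
  37 <= 78: advance i (no swap)
  46 <= 78: advance i (no swap)
  73 <= 78: advance i (no swap)
  28 <= 78: advance i (no swap)
Place pivot at 5: [6, 37, 46, 73, 28, 78, 83]

Partitioned: [6, 37, 46, 73, 28, 78, 83]


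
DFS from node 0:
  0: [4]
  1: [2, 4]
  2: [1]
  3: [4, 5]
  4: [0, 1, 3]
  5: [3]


Visit 0, push [4]
Visit 4, push [3, 1]
Visit 1, push [2]
Visit 2, push []
Visit 3, push [5]
Visit 5, push []

DFS order: [0, 4, 1, 2, 3, 5]


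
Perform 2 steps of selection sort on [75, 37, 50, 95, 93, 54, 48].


Initial: [75, 37, 50, 95, 93, 54, 48]
Step 1: min=37 at 1
  Swap: [37, 75, 50, 95, 93, 54, 48]
Step 2: min=48 at 6
  Swap: [37, 48, 50, 95, 93, 54, 75]

After 2 steps: [37, 48, 50, 95, 93, 54, 75]


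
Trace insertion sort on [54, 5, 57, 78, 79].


Initial: [54, 5, 57, 78, 79]
Insert 5: [5, 54, 57, 78, 79]
Insert 57: [5, 54, 57, 78, 79]
Insert 78: [5, 54, 57, 78, 79]
Insert 79: [5, 54, 57, 78, 79]

Sorted: [5, 54, 57, 78, 79]


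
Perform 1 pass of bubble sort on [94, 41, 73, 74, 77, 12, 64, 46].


Initial: [94, 41, 73, 74, 77, 12, 64, 46]
Pass 1: [41, 73, 74, 77, 12, 64, 46, 94] (7 swaps)

After 1 pass: [41, 73, 74, 77, 12, 64, 46, 94]


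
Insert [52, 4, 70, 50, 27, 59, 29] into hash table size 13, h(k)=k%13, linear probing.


Insert 52: h=0 -> slot 0
Insert 4: h=4 -> slot 4
Insert 70: h=5 -> slot 5
Insert 50: h=11 -> slot 11
Insert 27: h=1 -> slot 1
Insert 59: h=7 -> slot 7
Insert 29: h=3 -> slot 3

Table: [52, 27, None, 29, 4, 70, None, 59, None, None, None, 50, None]


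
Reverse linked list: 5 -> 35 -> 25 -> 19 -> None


Step 1: curr=5, set curr.next=prev(None) | reversed so far: 5
Step 2: curr=35, set curr.next=prev(5) | reversed so far: 35 -> 5
Step 3: curr=25, set curr.next=prev(35) | reversed so far: 25 -> 35 -> 5
Step 4: curr=19, set curr.next=prev(25) | reversed so far: 19 -> 25 -> 35 -> 5

19 -> 25 -> 35 -> 5 -> None


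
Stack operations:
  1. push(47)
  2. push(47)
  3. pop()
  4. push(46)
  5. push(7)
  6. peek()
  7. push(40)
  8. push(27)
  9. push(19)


push(47) -> [47]
push(47) -> [47, 47]
pop()->47, [47]
push(46) -> [47, 46]
push(7) -> [47, 46, 7]
peek()->7
push(40) -> [47, 46, 7, 40]
push(27) -> [47, 46, 7, 40, 27]
push(19) -> [47, 46, 7, 40, 27, 19]

Final stack: [47, 46, 7, 40, 27, 19]


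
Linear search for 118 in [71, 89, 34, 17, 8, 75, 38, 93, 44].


i=0: 71!=118
i=1: 89!=118
i=2: 34!=118
i=3: 17!=118
i=4: 8!=118
i=5: 75!=118
i=6: 38!=118
i=7: 93!=118
i=8: 44!=118

Not found, 9 comps


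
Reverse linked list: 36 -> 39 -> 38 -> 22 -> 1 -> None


Step 1: curr=36, set curr.next=prev(None) | reversed so far: 36
Step 2: curr=39, set curr.next=prev(36) | reversed so far: 39 -> 36
Step 3: curr=38, set curr.next=prev(39) | reversed so far: 38 -> 39 -> 36
Step 4: curr=22, set curr.next=prev(38) | reversed so far: 22 -> 38 -> 39 -> 36
Step 5: curr=1, set curr.next=prev(22) | reversed so far: 1 -> 22 -> 38 -> 39 -> 36

1 -> 22 -> 38 -> 39 -> 36 -> None


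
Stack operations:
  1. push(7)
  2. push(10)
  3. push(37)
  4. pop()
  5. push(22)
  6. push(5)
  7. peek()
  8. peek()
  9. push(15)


push(7) -> [7]
push(10) -> [7, 10]
push(37) -> [7, 10, 37]
pop()->37, [7, 10]
push(22) -> [7, 10, 22]
push(5) -> [7, 10, 22, 5]
peek()->5
peek()->5
push(15) -> [7, 10, 22, 5, 15]

Final stack: [7, 10, 22, 5, 15]


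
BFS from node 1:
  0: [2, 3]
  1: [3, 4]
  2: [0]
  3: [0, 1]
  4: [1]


Visit 1, enqueue [3, 4]
Visit 3, enqueue [0]
Visit 4, enqueue []
Visit 0, enqueue [2]
Visit 2, enqueue []

BFS order: [1, 3, 4, 0, 2]


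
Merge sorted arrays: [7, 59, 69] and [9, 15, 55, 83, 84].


Take 7 from A
Take 9 from B
Take 15 from B
Take 55 from B
Take 59 from A
Take 69 from A

Merged: [7, 9, 15, 55, 59, 69, 83, 84]


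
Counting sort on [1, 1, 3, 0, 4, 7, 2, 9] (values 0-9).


Input: [1, 1, 3, 0, 4, 7, 2, 9]
Counts: [1, 2, 1, 1, 1, 0, 0, 1, 0, 1]

Sorted: [0, 1, 1, 2, 3, 4, 7, 9]


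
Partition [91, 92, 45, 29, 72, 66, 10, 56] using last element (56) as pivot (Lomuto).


Pivot: 56
  45 <= 56: swap -> [45, 92, 91, 29, 72, 66, 10, 56]
  29 <= 56: swap -> [45, 29, 91, 92, 72, 66, 10, 56]
  10 <= 56: swap -> [45, 29, 10, 92, 72, 66, 91, 56]
Place pivot at 3: [45, 29, 10, 56, 72, 66, 91, 92]

Partitioned: [45, 29, 10, 56, 72, 66, 91, 92]


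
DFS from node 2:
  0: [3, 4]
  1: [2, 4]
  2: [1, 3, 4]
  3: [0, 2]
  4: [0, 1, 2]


Visit 2, push [4, 3, 1]
Visit 1, push [4]
Visit 4, push [0]
Visit 0, push [3]
Visit 3, push []

DFS order: [2, 1, 4, 0, 3]


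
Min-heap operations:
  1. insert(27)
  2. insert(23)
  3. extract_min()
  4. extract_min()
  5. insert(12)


insert(27) -> [27]
insert(23) -> [23, 27]
extract_min()->23, [27]
extract_min()->27, []
insert(12) -> [12]

Final heap: [12]


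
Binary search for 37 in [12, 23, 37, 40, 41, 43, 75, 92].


Step 1: lo=0, hi=7, mid=3, val=40
Step 2: lo=0, hi=2, mid=1, val=23
Step 3: lo=2, hi=2, mid=2, val=37

Found at index 2


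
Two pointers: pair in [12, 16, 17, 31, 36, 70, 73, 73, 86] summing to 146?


lo=0(12)+hi=8(86)=98
lo=1(16)+hi=8(86)=102
lo=2(17)+hi=8(86)=103
lo=3(31)+hi=8(86)=117
lo=4(36)+hi=8(86)=122
lo=5(70)+hi=8(86)=156
lo=5(70)+hi=7(73)=143
lo=6(73)+hi=7(73)=146

Yes: 73+73=146


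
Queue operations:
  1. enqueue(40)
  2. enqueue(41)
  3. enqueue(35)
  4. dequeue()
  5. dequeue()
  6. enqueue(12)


enqueue(40) -> [40]
enqueue(41) -> [40, 41]
enqueue(35) -> [40, 41, 35]
dequeue()->40, [41, 35]
dequeue()->41, [35]
enqueue(12) -> [35, 12]

Final queue: [35, 12]


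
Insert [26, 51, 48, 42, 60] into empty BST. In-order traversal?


Insert 26: root
Insert 51: R from 26
Insert 48: R from 26 -> L from 51
Insert 42: R from 26 -> L from 51 -> L from 48
Insert 60: R from 26 -> R from 51

In-order: [26, 42, 48, 51, 60]


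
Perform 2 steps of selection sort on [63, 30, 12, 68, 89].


Initial: [63, 30, 12, 68, 89]
Step 1: min=12 at 2
  Swap: [12, 30, 63, 68, 89]
Step 2: min=30 at 1
  Swap: [12, 30, 63, 68, 89]

After 2 steps: [12, 30, 63, 68, 89]


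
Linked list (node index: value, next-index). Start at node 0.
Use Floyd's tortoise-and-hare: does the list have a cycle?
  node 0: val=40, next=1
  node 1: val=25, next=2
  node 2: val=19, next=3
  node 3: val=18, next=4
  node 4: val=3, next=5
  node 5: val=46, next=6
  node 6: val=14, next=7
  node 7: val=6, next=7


Floyd's tortoise (slow, +1) and hare (fast, +2):
  init: slow=0, fast=0
  step 1: slow=1, fast=2
  step 2: slow=2, fast=4
  step 3: slow=3, fast=6
  step 4: slow=4, fast=7
  step 5: slow=5, fast=7
  step 6: slow=6, fast=7
  step 7: slow=7, fast=7
  slow == fast at node 7: cycle detected

Cycle: yes


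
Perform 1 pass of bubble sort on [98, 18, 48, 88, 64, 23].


Initial: [98, 18, 48, 88, 64, 23]
Pass 1: [18, 48, 88, 64, 23, 98] (5 swaps)

After 1 pass: [18, 48, 88, 64, 23, 98]


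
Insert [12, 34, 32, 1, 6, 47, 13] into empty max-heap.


Insert 12: [12]
Insert 34: [34, 12]
Insert 32: [34, 12, 32]
Insert 1: [34, 12, 32, 1]
Insert 6: [34, 12, 32, 1, 6]
Insert 47: [47, 12, 34, 1, 6, 32]
Insert 13: [47, 12, 34, 1, 6, 32, 13]

Final heap: [47, 12, 34, 1, 6, 32, 13]


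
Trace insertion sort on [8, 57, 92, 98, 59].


Initial: [8, 57, 92, 98, 59]
Insert 57: [8, 57, 92, 98, 59]
Insert 92: [8, 57, 92, 98, 59]
Insert 98: [8, 57, 92, 98, 59]
Insert 59: [8, 57, 59, 92, 98]

Sorted: [8, 57, 59, 92, 98]


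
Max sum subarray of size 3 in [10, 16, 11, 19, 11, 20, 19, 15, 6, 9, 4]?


[0:3]: 37
[1:4]: 46
[2:5]: 41
[3:6]: 50
[4:7]: 50
[5:8]: 54
[6:9]: 40
[7:10]: 30
[8:11]: 19

Max: 54 at [5:8]


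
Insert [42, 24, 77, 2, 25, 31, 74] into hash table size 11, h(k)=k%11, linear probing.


Insert 42: h=9 -> slot 9
Insert 24: h=2 -> slot 2
Insert 77: h=0 -> slot 0
Insert 2: h=2, 1 probes -> slot 3
Insert 25: h=3, 1 probes -> slot 4
Insert 31: h=9, 1 probes -> slot 10
Insert 74: h=8 -> slot 8

Table: [77, None, 24, 2, 25, None, None, None, 74, 42, 31]


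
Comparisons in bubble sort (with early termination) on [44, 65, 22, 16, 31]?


Algorithm: bubble sort (with early termination)
Input: [44, 65, 22, 16, 31]
Sorted: [16, 22, 31, 44, 65]

10


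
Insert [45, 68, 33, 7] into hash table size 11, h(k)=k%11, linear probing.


Insert 45: h=1 -> slot 1
Insert 68: h=2 -> slot 2
Insert 33: h=0 -> slot 0
Insert 7: h=7 -> slot 7

Table: [33, 45, 68, None, None, None, None, 7, None, None, None]


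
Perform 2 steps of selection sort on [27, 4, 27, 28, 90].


Initial: [27, 4, 27, 28, 90]
Step 1: min=4 at 1
  Swap: [4, 27, 27, 28, 90]
Step 2: min=27 at 1
  Swap: [4, 27, 27, 28, 90]

After 2 steps: [4, 27, 27, 28, 90]


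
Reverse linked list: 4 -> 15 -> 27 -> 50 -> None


Step 1: curr=4, set curr.next=prev(None) | reversed so far: 4
Step 2: curr=15, set curr.next=prev(4) | reversed so far: 15 -> 4
Step 3: curr=27, set curr.next=prev(15) | reversed so far: 27 -> 15 -> 4
Step 4: curr=50, set curr.next=prev(27) | reversed so far: 50 -> 27 -> 15 -> 4

50 -> 27 -> 15 -> 4 -> None


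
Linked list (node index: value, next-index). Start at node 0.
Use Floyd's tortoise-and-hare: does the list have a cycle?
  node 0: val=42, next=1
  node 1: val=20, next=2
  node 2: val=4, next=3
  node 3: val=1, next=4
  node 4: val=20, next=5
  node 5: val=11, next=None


Floyd's tortoise (slow, +1) and hare (fast, +2):
  init: slow=0, fast=0
  step 1: slow=1, fast=2
  step 2: slow=2, fast=4
  step 3: fast 4->5->None, no cycle

Cycle: no


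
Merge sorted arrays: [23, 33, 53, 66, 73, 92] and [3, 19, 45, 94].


Take 3 from B
Take 19 from B
Take 23 from A
Take 33 from A
Take 45 from B
Take 53 from A
Take 66 from A
Take 73 from A
Take 92 from A

Merged: [3, 19, 23, 33, 45, 53, 66, 73, 92, 94]


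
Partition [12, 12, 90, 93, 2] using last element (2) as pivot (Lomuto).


Pivot: 2
Place pivot at 0: [2, 12, 90, 93, 12]

Partitioned: [2, 12, 90, 93, 12]


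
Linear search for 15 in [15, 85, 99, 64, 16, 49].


i=0: 15==15 found!

Found at 0, 1 comps


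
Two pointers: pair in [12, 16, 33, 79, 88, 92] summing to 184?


lo=0(12)+hi=5(92)=104
lo=1(16)+hi=5(92)=108
lo=2(33)+hi=5(92)=125
lo=3(79)+hi=5(92)=171
lo=4(88)+hi=5(92)=180

No pair found


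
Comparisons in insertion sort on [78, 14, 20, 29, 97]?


Algorithm: insertion sort
Input: [78, 14, 20, 29, 97]
Sorted: [14, 20, 29, 78, 97]

6


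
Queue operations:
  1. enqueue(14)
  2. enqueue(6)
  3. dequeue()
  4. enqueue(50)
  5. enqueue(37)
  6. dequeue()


enqueue(14) -> [14]
enqueue(6) -> [14, 6]
dequeue()->14, [6]
enqueue(50) -> [6, 50]
enqueue(37) -> [6, 50, 37]
dequeue()->6, [50, 37]

Final queue: [50, 37]


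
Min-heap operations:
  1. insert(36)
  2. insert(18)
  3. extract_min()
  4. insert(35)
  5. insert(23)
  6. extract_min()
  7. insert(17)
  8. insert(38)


insert(36) -> [36]
insert(18) -> [18, 36]
extract_min()->18, [36]
insert(35) -> [35, 36]
insert(23) -> [23, 36, 35]
extract_min()->23, [35, 36]
insert(17) -> [17, 36, 35]
insert(38) -> [17, 36, 35, 38]

Final heap: [17, 36, 35, 38]


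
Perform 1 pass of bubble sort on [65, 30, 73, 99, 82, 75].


Initial: [65, 30, 73, 99, 82, 75]
Pass 1: [30, 65, 73, 82, 75, 99] (3 swaps)

After 1 pass: [30, 65, 73, 82, 75, 99]


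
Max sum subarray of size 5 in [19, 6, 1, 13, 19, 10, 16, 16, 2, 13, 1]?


[0:5]: 58
[1:6]: 49
[2:7]: 59
[3:8]: 74
[4:9]: 63
[5:10]: 57
[6:11]: 48

Max: 74 at [3:8]


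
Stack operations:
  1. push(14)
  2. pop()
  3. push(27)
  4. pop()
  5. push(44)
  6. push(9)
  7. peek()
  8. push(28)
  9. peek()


push(14) -> [14]
pop()->14, []
push(27) -> [27]
pop()->27, []
push(44) -> [44]
push(9) -> [44, 9]
peek()->9
push(28) -> [44, 9, 28]
peek()->28

Final stack: [44, 9, 28]


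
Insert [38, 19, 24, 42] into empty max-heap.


Insert 38: [38]
Insert 19: [38, 19]
Insert 24: [38, 19, 24]
Insert 42: [42, 38, 24, 19]

Final heap: [42, 38, 24, 19]


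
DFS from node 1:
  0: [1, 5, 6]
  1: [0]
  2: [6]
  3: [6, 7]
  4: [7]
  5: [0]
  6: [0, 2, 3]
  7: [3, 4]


Visit 1, push [0]
Visit 0, push [6, 5]
Visit 5, push []
Visit 6, push [3, 2]
Visit 2, push []
Visit 3, push [7]
Visit 7, push [4]
Visit 4, push []

DFS order: [1, 0, 5, 6, 2, 3, 7, 4]


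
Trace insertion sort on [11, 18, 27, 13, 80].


Initial: [11, 18, 27, 13, 80]
Insert 18: [11, 18, 27, 13, 80]
Insert 27: [11, 18, 27, 13, 80]
Insert 13: [11, 13, 18, 27, 80]
Insert 80: [11, 13, 18, 27, 80]

Sorted: [11, 13, 18, 27, 80]


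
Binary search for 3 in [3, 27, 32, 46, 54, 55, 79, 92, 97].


Step 1: lo=0, hi=8, mid=4, val=54
Step 2: lo=0, hi=3, mid=1, val=27
Step 3: lo=0, hi=0, mid=0, val=3

Found at index 0


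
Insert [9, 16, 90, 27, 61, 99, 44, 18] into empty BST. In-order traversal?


Insert 9: root
Insert 16: R from 9
Insert 90: R from 9 -> R from 16
Insert 27: R from 9 -> R from 16 -> L from 90
Insert 61: R from 9 -> R from 16 -> L from 90 -> R from 27
Insert 99: R from 9 -> R from 16 -> R from 90
Insert 44: R from 9 -> R from 16 -> L from 90 -> R from 27 -> L from 61
Insert 18: R from 9 -> R from 16 -> L from 90 -> L from 27

In-order: [9, 16, 18, 27, 44, 61, 90, 99]


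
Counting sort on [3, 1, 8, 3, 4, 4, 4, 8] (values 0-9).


Input: [3, 1, 8, 3, 4, 4, 4, 8]
Counts: [0, 1, 0, 2, 3, 0, 0, 0, 2, 0]

Sorted: [1, 3, 3, 4, 4, 4, 8, 8]


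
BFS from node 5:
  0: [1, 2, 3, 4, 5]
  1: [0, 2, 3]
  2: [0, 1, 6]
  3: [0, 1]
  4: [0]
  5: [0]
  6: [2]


Visit 5, enqueue [0]
Visit 0, enqueue [1, 2, 3, 4]
Visit 1, enqueue []
Visit 2, enqueue [6]
Visit 3, enqueue []
Visit 4, enqueue []
Visit 6, enqueue []

BFS order: [5, 0, 1, 2, 3, 4, 6]


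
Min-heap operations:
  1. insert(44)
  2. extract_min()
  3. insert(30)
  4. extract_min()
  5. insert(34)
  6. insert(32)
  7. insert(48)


insert(44) -> [44]
extract_min()->44, []
insert(30) -> [30]
extract_min()->30, []
insert(34) -> [34]
insert(32) -> [32, 34]
insert(48) -> [32, 34, 48]

Final heap: [32, 34, 48]


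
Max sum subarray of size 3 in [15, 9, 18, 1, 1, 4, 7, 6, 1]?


[0:3]: 42
[1:4]: 28
[2:5]: 20
[3:6]: 6
[4:7]: 12
[5:8]: 17
[6:9]: 14

Max: 42 at [0:3]


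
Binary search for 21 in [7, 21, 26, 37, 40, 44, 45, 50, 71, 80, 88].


Step 1: lo=0, hi=10, mid=5, val=44
Step 2: lo=0, hi=4, mid=2, val=26
Step 3: lo=0, hi=1, mid=0, val=7
Step 4: lo=1, hi=1, mid=1, val=21

Found at index 1


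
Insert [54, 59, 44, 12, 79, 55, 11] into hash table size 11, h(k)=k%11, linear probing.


Insert 54: h=10 -> slot 10
Insert 59: h=4 -> slot 4
Insert 44: h=0 -> slot 0
Insert 12: h=1 -> slot 1
Insert 79: h=2 -> slot 2
Insert 55: h=0, 3 probes -> slot 3
Insert 11: h=0, 5 probes -> slot 5

Table: [44, 12, 79, 55, 59, 11, None, None, None, None, 54]


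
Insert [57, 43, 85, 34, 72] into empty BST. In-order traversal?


Insert 57: root
Insert 43: L from 57
Insert 85: R from 57
Insert 34: L from 57 -> L from 43
Insert 72: R from 57 -> L from 85

In-order: [34, 43, 57, 72, 85]


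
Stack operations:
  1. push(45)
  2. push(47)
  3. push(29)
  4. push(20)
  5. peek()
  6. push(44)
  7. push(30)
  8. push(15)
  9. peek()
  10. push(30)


push(45) -> [45]
push(47) -> [45, 47]
push(29) -> [45, 47, 29]
push(20) -> [45, 47, 29, 20]
peek()->20
push(44) -> [45, 47, 29, 20, 44]
push(30) -> [45, 47, 29, 20, 44, 30]
push(15) -> [45, 47, 29, 20, 44, 30, 15]
peek()->15
push(30) -> [45, 47, 29, 20, 44, 30, 15, 30]

Final stack: [45, 47, 29, 20, 44, 30, 15, 30]


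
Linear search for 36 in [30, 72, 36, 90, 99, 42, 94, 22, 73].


i=0: 30!=36
i=1: 72!=36
i=2: 36==36 found!

Found at 2, 3 comps


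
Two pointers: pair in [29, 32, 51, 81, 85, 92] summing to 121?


lo=0(29)+hi=5(92)=121

Yes: 29+92=121


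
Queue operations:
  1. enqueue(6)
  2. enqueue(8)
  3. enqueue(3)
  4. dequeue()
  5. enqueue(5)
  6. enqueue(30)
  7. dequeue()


enqueue(6) -> [6]
enqueue(8) -> [6, 8]
enqueue(3) -> [6, 8, 3]
dequeue()->6, [8, 3]
enqueue(5) -> [8, 3, 5]
enqueue(30) -> [8, 3, 5, 30]
dequeue()->8, [3, 5, 30]

Final queue: [3, 5, 30]


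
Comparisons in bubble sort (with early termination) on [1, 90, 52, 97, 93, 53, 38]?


Algorithm: bubble sort (with early termination)
Input: [1, 90, 52, 97, 93, 53, 38]
Sorted: [1, 38, 52, 53, 90, 93, 97]

21


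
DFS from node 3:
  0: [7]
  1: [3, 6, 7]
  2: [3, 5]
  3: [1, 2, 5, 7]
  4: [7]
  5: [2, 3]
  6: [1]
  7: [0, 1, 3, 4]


Visit 3, push [7, 5, 2, 1]
Visit 1, push [7, 6]
Visit 6, push []
Visit 7, push [4, 0]
Visit 0, push []
Visit 4, push []
Visit 2, push [5]
Visit 5, push []

DFS order: [3, 1, 6, 7, 0, 4, 2, 5]


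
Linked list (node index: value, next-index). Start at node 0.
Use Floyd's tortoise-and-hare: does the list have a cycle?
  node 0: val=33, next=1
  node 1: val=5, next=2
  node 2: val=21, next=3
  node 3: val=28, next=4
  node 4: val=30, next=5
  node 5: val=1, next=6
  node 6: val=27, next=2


Floyd's tortoise (slow, +1) and hare (fast, +2):
  init: slow=0, fast=0
  step 1: slow=1, fast=2
  step 2: slow=2, fast=4
  step 3: slow=3, fast=6
  step 4: slow=4, fast=3
  step 5: slow=5, fast=5
  slow == fast at node 5: cycle detected

Cycle: yes


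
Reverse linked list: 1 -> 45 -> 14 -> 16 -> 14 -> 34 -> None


Step 1: curr=1, set curr.next=prev(None) | reversed so far: 1
Step 2: curr=45, set curr.next=prev(1) | reversed so far: 45 -> 1
Step 3: curr=14, set curr.next=prev(45) | reversed so far: 14 -> 45 -> 1
Step 4: curr=16, set curr.next=prev(14) | reversed so far: 16 -> 14 -> 45 -> 1
Step 5: curr=14, set curr.next=prev(16) | reversed so far: 14 -> 16 -> 14 -> 45 -> 1
Step 6: curr=34, set curr.next=prev(14) | reversed so far: 34 -> 14 -> 16 -> 14 -> 45 -> 1

34 -> 14 -> 16 -> 14 -> 45 -> 1 -> None


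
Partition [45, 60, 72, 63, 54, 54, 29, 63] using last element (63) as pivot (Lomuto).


Pivot: 63
  45 <= 63: advance i (no swap)
  60 <= 63: advance i (no swap)
  63 <= 63: swap -> [45, 60, 63, 72, 54, 54, 29, 63]
  54 <= 63: swap -> [45, 60, 63, 54, 72, 54, 29, 63]
  54 <= 63: swap -> [45, 60, 63, 54, 54, 72, 29, 63]
  29 <= 63: swap -> [45, 60, 63, 54, 54, 29, 72, 63]
Place pivot at 6: [45, 60, 63, 54, 54, 29, 63, 72]

Partitioned: [45, 60, 63, 54, 54, 29, 63, 72]


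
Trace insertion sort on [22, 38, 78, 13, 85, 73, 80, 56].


Initial: [22, 38, 78, 13, 85, 73, 80, 56]
Insert 38: [22, 38, 78, 13, 85, 73, 80, 56]
Insert 78: [22, 38, 78, 13, 85, 73, 80, 56]
Insert 13: [13, 22, 38, 78, 85, 73, 80, 56]
Insert 85: [13, 22, 38, 78, 85, 73, 80, 56]
Insert 73: [13, 22, 38, 73, 78, 85, 80, 56]
Insert 80: [13, 22, 38, 73, 78, 80, 85, 56]
Insert 56: [13, 22, 38, 56, 73, 78, 80, 85]

Sorted: [13, 22, 38, 56, 73, 78, 80, 85]


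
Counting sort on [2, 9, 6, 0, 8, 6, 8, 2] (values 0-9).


Input: [2, 9, 6, 0, 8, 6, 8, 2]
Counts: [1, 0, 2, 0, 0, 0, 2, 0, 2, 1]

Sorted: [0, 2, 2, 6, 6, 8, 8, 9]


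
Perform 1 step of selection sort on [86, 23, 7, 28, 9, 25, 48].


Initial: [86, 23, 7, 28, 9, 25, 48]
Step 1: min=7 at 2
  Swap: [7, 23, 86, 28, 9, 25, 48]

After 1 step: [7, 23, 86, 28, 9, 25, 48]


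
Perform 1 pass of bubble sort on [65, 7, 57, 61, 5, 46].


Initial: [65, 7, 57, 61, 5, 46]
Pass 1: [7, 57, 61, 5, 46, 65] (5 swaps)

After 1 pass: [7, 57, 61, 5, 46, 65]


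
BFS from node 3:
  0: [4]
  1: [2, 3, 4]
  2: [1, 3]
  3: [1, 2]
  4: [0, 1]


Visit 3, enqueue [1, 2]
Visit 1, enqueue [4]
Visit 2, enqueue []
Visit 4, enqueue [0]
Visit 0, enqueue []

BFS order: [3, 1, 2, 4, 0]


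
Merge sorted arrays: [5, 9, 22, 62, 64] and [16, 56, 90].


Take 5 from A
Take 9 from A
Take 16 from B
Take 22 from A
Take 56 from B
Take 62 from A
Take 64 from A

Merged: [5, 9, 16, 22, 56, 62, 64, 90]


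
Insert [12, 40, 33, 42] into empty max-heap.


Insert 12: [12]
Insert 40: [40, 12]
Insert 33: [40, 12, 33]
Insert 42: [42, 40, 33, 12]

Final heap: [42, 40, 33, 12]


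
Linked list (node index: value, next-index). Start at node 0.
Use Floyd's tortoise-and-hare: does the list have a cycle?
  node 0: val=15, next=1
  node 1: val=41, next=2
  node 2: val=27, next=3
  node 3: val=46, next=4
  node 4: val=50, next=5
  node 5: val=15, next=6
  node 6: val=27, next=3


Floyd's tortoise (slow, +1) and hare (fast, +2):
  init: slow=0, fast=0
  step 1: slow=1, fast=2
  step 2: slow=2, fast=4
  step 3: slow=3, fast=6
  step 4: slow=4, fast=4
  slow == fast at node 4: cycle detected

Cycle: yes


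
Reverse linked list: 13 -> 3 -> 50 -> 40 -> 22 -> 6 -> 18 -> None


Step 1: curr=13, set curr.next=prev(None) | reversed so far: 13
Step 2: curr=3, set curr.next=prev(13) | reversed so far: 3 -> 13
Step 3: curr=50, set curr.next=prev(3) | reversed so far: 50 -> 3 -> 13
Step 4: curr=40, set curr.next=prev(50) | reversed so far: 40 -> 50 -> 3 -> 13
Step 5: curr=22, set curr.next=prev(40) | reversed so far: 22 -> 40 -> 50 -> 3 -> 13
Step 6: curr=6, set curr.next=prev(22) | reversed so far: 6 -> 22 -> 40 -> 50 -> 3 -> 13
Step 7: curr=18, set curr.next=prev(6) | reversed so far: 18 -> 6 -> 22 -> 40 -> 50 -> 3 -> 13

18 -> 6 -> 22 -> 40 -> 50 -> 3 -> 13 -> None


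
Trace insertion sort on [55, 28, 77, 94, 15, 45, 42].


Initial: [55, 28, 77, 94, 15, 45, 42]
Insert 28: [28, 55, 77, 94, 15, 45, 42]
Insert 77: [28, 55, 77, 94, 15, 45, 42]
Insert 94: [28, 55, 77, 94, 15, 45, 42]
Insert 15: [15, 28, 55, 77, 94, 45, 42]
Insert 45: [15, 28, 45, 55, 77, 94, 42]
Insert 42: [15, 28, 42, 45, 55, 77, 94]

Sorted: [15, 28, 42, 45, 55, 77, 94]


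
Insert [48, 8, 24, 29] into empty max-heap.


Insert 48: [48]
Insert 8: [48, 8]
Insert 24: [48, 8, 24]
Insert 29: [48, 29, 24, 8]

Final heap: [48, 29, 24, 8]


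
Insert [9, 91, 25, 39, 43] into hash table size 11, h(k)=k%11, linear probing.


Insert 9: h=9 -> slot 9
Insert 91: h=3 -> slot 3
Insert 25: h=3, 1 probes -> slot 4
Insert 39: h=6 -> slot 6
Insert 43: h=10 -> slot 10

Table: [None, None, None, 91, 25, None, 39, None, None, 9, 43]


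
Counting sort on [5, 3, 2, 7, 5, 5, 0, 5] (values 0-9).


Input: [5, 3, 2, 7, 5, 5, 0, 5]
Counts: [1, 0, 1, 1, 0, 4, 0, 1, 0, 0]

Sorted: [0, 2, 3, 5, 5, 5, 5, 7]


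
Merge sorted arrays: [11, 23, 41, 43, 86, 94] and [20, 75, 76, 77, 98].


Take 11 from A
Take 20 from B
Take 23 from A
Take 41 from A
Take 43 from A
Take 75 from B
Take 76 from B
Take 77 from B
Take 86 from A
Take 94 from A

Merged: [11, 20, 23, 41, 43, 75, 76, 77, 86, 94, 98]


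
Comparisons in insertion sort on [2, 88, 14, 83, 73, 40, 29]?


Algorithm: insertion sort
Input: [2, 88, 14, 83, 73, 40, 29]
Sorted: [2, 14, 29, 40, 73, 83, 88]

17


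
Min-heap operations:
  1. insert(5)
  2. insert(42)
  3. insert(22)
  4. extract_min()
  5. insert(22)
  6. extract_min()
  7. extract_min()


insert(5) -> [5]
insert(42) -> [5, 42]
insert(22) -> [5, 42, 22]
extract_min()->5, [22, 42]
insert(22) -> [22, 42, 22]
extract_min()->22, [22, 42]
extract_min()->22, [42]

Final heap: [42]


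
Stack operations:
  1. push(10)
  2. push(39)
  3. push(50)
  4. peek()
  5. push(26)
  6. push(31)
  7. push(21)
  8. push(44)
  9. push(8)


push(10) -> [10]
push(39) -> [10, 39]
push(50) -> [10, 39, 50]
peek()->50
push(26) -> [10, 39, 50, 26]
push(31) -> [10, 39, 50, 26, 31]
push(21) -> [10, 39, 50, 26, 31, 21]
push(44) -> [10, 39, 50, 26, 31, 21, 44]
push(8) -> [10, 39, 50, 26, 31, 21, 44, 8]

Final stack: [10, 39, 50, 26, 31, 21, 44, 8]


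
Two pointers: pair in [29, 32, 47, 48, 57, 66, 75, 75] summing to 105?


lo=0(29)+hi=7(75)=104
lo=1(32)+hi=7(75)=107
lo=1(32)+hi=6(75)=107
lo=1(32)+hi=5(66)=98
lo=2(47)+hi=5(66)=113
lo=2(47)+hi=4(57)=104
lo=3(48)+hi=4(57)=105

Yes: 48+57=105


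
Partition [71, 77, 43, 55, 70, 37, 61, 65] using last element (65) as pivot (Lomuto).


Pivot: 65
  43 <= 65: swap -> [43, 77, 71, 55, 70, 37, 61, 65]
  55 <= 65: swap -> [43, 55, 71, 77, 70, 37, 61, 65]
  37 <= 65: swap -> [43, 55, 37, 77, 70, 71, 61, 65]
  61 <= 65: swap -> [43, 55, 37, 61, 70, 71, 77, 65]
Place pivot at 4: [43, 55, 37, 61, 65, 71, 77, 70]

Partitioned: [43, 55, 37, 61, 65, 71, 77, 70]


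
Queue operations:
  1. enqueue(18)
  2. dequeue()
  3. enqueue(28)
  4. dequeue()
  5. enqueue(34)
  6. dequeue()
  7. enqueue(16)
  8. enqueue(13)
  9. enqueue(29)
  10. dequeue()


enqueue(18) -> [18]
dequeue()->18, []
enqueue(28) -> [28]
dequeue()->28, []
enqueue(34) -> [34]
dequeue()->34, []
enqueue(16) -> [16]
enqueue(13) -> [16, 13]
enqueue(29) -> [16, 13, 29]
dequeue()->16, [13, 29]

Final queue: [13, 29]


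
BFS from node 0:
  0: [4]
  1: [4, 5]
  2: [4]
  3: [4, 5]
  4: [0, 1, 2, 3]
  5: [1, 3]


Visit 0, enqueue [4]
Visit 4, enqueue [1, 2, 3]
Visit 1, enqueue [5]
Visit 2, enqueue []
Visit 3, enqueue []
Visit 5, enqueue []

BFS order: [0, 4, 1, 2, 3, 5]


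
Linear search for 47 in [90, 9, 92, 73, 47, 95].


i=0: 90!=47
i=1: 9!=47
i=2: 92!=47
i=3: 73!=47
i=4: 47==47 found!

Found at 4, 5 comps


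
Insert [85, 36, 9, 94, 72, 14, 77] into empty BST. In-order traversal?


Insert 85: root
Insert 36: L from 85
Insert 9: L from 85 -> L from 36
Insert 94: R from 85
Insert 72: L from 85 -> R from 36
Insert 14: L from 85 -> L from 36 -> R from 9
Insert 77: L from 85 -> R from 36 -> R from 72

In-order: [9, 14, 36, 72, 77, 85, 94]


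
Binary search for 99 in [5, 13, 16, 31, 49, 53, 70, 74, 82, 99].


Step 1: lo=0, hi=9, mid=4, val=49
Step 2: lo=5, hi=9, mid=7, val=74
Step 3: lo=8, hi=9, mid=8, val=82
Step 4: lo=9, hi=9, mid=9, val=99

Found at index 9


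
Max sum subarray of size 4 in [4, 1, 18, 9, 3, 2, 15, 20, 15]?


[0:4]: 32
[1:5]: 31
[2:6]: 32
[3:7]: 29
[4:8]: 40
[5:9]: 52

Max: 52 at [5:9]


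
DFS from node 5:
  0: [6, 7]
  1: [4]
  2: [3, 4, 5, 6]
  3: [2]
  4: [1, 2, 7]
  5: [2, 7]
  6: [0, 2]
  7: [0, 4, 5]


Visit 5, push [7, 2]
Visit 2, push [6, 4, 3]
Visit 3, push []
Visit 4, push [7, 1]
Visit 1, push []
Visit 7, push [0]
Visit 0, push [6]
Visit 6, push []

DFS order: [5, 2, 3, 4, 1, 7, 0, 6]


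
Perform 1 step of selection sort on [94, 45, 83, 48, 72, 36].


Initial: [94, 45, 83, 48, 72, 36]
Step 1: min=36 at 5
  Swap: [36, 45, 83, 48, 72, 94]

After 1 step: [36, 45, 83, 48, 72, 94]


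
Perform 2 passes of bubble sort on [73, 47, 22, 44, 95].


Initial: [73, 47, 22, 44, 95]
Pass 1: [47, 22, 44, 73, 95] (3 swaps)
Pass 2: [22, 44, 47, 73, 95] (2 swaps)

After 2 passes: [22, 44, 47, 73, 95]


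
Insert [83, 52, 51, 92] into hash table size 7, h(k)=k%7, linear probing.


Insert 83: h=6 -> slot 6
Insert 52: h=3 -> slot 3
Insert 51: h=2 -> slot 2
Insert 92: h=1 -> slot 1

Table: [None, 92, 51, 52, None, None, 83]


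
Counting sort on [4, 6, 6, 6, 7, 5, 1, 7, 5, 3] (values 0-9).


Input: [4, 6, 6, 6, 7, 5, 1, 7, 5, 3]
Counts: [0, 1, 0, 1, 1, 2, 3, 2, 0, 0]

Sorted: [1, 3, 4, 5, 5, 6, 6, 6, 7, 7]


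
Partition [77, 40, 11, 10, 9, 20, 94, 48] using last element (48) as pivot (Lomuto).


Pivot: 48
  40 <= 48: swap -> [40, 77, 11, 10, 9, 20, 94, 48]
  11 <= 48: swap -> [40, 11, 77, 10, 9, 20, 94, 48]
  10 <= 48: swap -> [40, 11, 10, 77, 9, 20, 94, 48]
  9 <= 48: swap -> [40, 11, 10, 9, 77, 20, 94, 48]
  20 <= 48: swap -> [40, 11, 10, 9, 20, 77, 94, 48]
Place pivot at 5: [40, 11, 10, 9, 20, 48, 94, 77]

Partitioned: [40, 11, 10, 9, 20, 48, 94, 77]


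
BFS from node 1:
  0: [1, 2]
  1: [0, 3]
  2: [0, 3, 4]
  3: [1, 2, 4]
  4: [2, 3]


Visit 1, enqueue [0, 3]
Visit 0, enqueue [2]
Visit 3, enqueue [4]
Visit 2, enqueue []
Visit 4, enqueue []

BFS order: [1, 0, 3, 2, 4]


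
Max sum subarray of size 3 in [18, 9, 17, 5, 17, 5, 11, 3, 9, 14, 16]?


[0:3]: 44
[1:4]: 31
[2:5]: 39
[3:6]: 27
[4:7]: 33
[5:8]: 19
[6:9]: 23
[7:10]: 26
[8:11]: 39

Max: 44 at [0:3]


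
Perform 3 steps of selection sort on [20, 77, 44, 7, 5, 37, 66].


Initial: [20, 77, 44, 7, 5, 37, 66]
Step 1: min=5 at 4
  Swap: [5, 77, 44, 7, 20, 37, 66]
Step 2: min=7 at 3
  Swap: [5, 7, 44, 77, 20, 37, 66]
Step 3: min=20 at 4
  Swap: [5, 7, 20, 77, 44, 37, 66]

After 3 steps: [5, 7, 20, 77, 44, 37, 66]


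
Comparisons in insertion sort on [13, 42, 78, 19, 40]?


Algorithm: insertion sort
Input: [13, 42, 78, 19, 40]
Sorted: [13, 19, 40, 42, 78]

8


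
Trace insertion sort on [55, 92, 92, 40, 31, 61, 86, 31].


Initial: [55, 92, 92, 40, 31, 61, 86, 31]
Insert 92: [55, 92, 92, 40, 31, 61, 86, 31]
Insert 92: [55, 92, 92, 40, 31, 61, 86, 31]
Insert 40: [40, 55, 92, 92, 31, 61, 86, 31]
Insert 31: [31, 40, 55, 92, 92, 61, 86, 31]
Insert 61: [31, 40, 55, 61, 92, 92, 86, 31]
Insert 86: [31, 40, 55, 61, 86, 92, 92, 31]
Insert 31: [31, 31, 40, 55, 61, 86, 92, 92]

Sorted: [31, 31, 40, 55, 61, 86, 92, 92]


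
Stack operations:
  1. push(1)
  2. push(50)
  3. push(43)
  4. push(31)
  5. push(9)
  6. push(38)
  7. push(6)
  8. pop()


push(1) -> [1]
push(50) -> [1, 50]
push(43) -> [1, 50, 43]
push(31) -> [1, 50, 43, 31]
push(9) -> [1, 50, 43, 31, 9]
push(38) -> [1, 50, 43, 31, 9, 38]
push(6) -> [1, 50, 43, 31, 9, 38, 6]
pop()->6, [1, 50, 43, 31, 9, 38]

Final stack: [1, 50, 43, 31, 9, 38]


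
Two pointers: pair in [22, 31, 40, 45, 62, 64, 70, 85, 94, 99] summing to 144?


lo=0(22)+hi=9(99)=121
lo=1(31)+hi=9(99)=130
lo=2(40)+hi=9(99)=139
lo=3(45)+hi=9(99)=144

Yes: 45+99=144


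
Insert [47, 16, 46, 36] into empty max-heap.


Insert 47: [47]
Insert 16: [47, 16]
Insert 46: [47, 16, 46]
Insert 36: [47, 36, 46, 16]

Final heap: [47, 36, 46, 16]


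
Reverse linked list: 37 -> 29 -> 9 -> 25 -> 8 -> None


Step 1: curr=37, set curr.next=prev(None) | reversed so far: 37
Step 2: curr=29, set curr.next=prev(37) | reversed so far: 29 -> 37
Step 3: curr=9, set curr.next=prev(29) | reversed so far: 9 -> 29 -> 37
Step 4: curr=25, set curr.next=prev(9) | reversed so far: 25 -> 9 -> 29 -> 37
Step 5: curr=8, set curr.next=prev(25) | reversed so far: 8 -> 25 -> 9 -> 29 -> 37

8 -> 25 -> 9 -> 29 -> 37 -> None
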